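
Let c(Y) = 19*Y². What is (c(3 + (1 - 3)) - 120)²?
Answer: 10201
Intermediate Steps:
(c(3 + (1 - 3)) - 120)² = (19*(3 + (1 - 3))² - 120)² = (19*(3 - 2)² - 120)² = (19*1² - 120)² = (19*1 - 120)² = (19 - 120)² = (-101)² = 10201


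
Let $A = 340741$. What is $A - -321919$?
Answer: $662660$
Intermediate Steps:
$A - -321919 = 340741 - -321919 = 340741 + 321919 = 662660$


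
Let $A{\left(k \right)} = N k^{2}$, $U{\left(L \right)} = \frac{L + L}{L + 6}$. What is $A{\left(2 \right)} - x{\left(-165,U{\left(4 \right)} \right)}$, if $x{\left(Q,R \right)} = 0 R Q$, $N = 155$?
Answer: $620$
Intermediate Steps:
$U{\left(L \right)} = \frac{2 L}{6 + L}$
$A{\left(k \right)} = 155 k^{2}$
$x{\left(Q,R \right)} = 0$ ($x{\left(Q,R \right)} = 0 Q = 0$)
$A{\left(2 \right)} - x{\left(-165,U{\left(4 \right)} \right)} = 155 \cdot 2^{2} - 0 = 155 \cdot 4 + 0 = 620 + 0 = 620$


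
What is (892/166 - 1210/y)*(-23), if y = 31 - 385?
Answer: -2970611/14691 ≈ -202.21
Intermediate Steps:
y = -354
(892/166 - 1210/y)*(-23) = (892/166 - 1210/(-354))*(-23) = (892*(1/166) - 1210*(-1/354))*(-23) = (446/83 + 605/177)*(-23) = (129157/14691)*(-23) = -2970611/14691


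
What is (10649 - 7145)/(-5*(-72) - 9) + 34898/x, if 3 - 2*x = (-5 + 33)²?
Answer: -7253924/91377 ≈ -79.385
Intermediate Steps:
x = -781/2 (x = 3/2 - (-5 + 33)²/2 = 3/2 - ½*28² = 3/2 - ½*784 = 3/2 - 392 = -781/2 ≈ -390.50)
(10649 - 7145)/(-5*(-72) - 9) + 34898/x = (10649 - 7145)/(-5*(-72) - 9) + 34898/(-781/2) = 3504/(360 - 9) + 34898*(-2/781) = 3504/351 - 69796/781 = 3504*(1/351) - 69796/781 = 1168/117 - 69796/781 = -7253924/91377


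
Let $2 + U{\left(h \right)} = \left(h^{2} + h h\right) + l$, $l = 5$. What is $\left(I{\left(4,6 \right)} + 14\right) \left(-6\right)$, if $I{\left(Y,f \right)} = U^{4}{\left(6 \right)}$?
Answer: $-189843834$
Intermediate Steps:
$U{\left(h \right)} = 3 + 2 h^{2}$ ($U{\left(h \right)} = -2 + \left(\left(h^{2} + h h\right) + 5\right) = -2 + \left(\left(h^{2} + h^{2}\right) + 5\right) = -2 + \left(2 h^{2} + 5\right) = -2 + \left(5 + 2 h^{2}\right) = 3 + 2 h^{2}$)
$I{\left(Y,f \right)} = 31640625$ ($I{\left(Y,f \right)} = \left(3 + 2 \cdot 6^{2}\right)^{4} = \left(3 + 2 \cdot 36\right)^{4} = \left(3 + 72\right)^{4} = 75^{4} = 31640625$)
$\left(I{\left(4,6 \right)} + 14\right) \left(-6\right) = \left(31640625 + 14\right) \left(-6\right) = 31640639 \left(-6\right) = -189843834$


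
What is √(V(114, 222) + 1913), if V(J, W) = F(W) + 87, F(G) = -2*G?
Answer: 2*√389 ≈ 39.446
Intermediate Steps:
V(J, W) = 87 - 2*W (V(J, W) = -2*W + 87 = 87 - 2*W)
√(V(114, 222) + 1913) = √((87 - 2*222) + 1913) = √((87 - 444) + 1913) = √(-357 + 1913) = √1556 = 2*√389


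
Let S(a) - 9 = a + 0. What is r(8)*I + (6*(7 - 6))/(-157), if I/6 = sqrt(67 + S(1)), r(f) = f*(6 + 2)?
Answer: -6/157 + 384*sqrt(77) ≈ 3369.5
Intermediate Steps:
r(f) = 8*f (r(f) = f*8 = 8*f)
S(a) = 9 + a (S(a) = 9 + (a + 0) = 9 + a)
I = 6*sqrt(77) (I = 6*sqrt(67 + (9 + 1)) = 6*sqrt(67 + 10) = 6*sqrt(77) ≈ 52.650)
r(8)*I + (6*(7 - 6))/(-157) = (8*8)*(6*sqrt(77)) + (6*(7 - 6))/(-157) = 64*(6*sqrt(77)) + (6*1)*(-1/157) = 384*sqrt(77) + 6*(-1/157) = 384*sqrt(77) - 6/157 = -6/157 + 384*sqrt(77)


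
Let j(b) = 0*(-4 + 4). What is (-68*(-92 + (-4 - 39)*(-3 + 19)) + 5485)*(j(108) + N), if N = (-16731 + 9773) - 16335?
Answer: -1363222825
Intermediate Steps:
j(b) = 0 (j(b) = 0*0 = 0)
N = -23293 (N = -6958 - 16335 = -23293)
(-68*(-92 + (-4 - 39)*(-3 + 19)) + 5485)*(j(108) + N) = (-68*(-92 + (-4 - 39)*(-3 + 19)) + 5485)*(0 - 23293) = (-68*(-92 - 43*16) + 5485)*(-23293) = (-68*(-92 - 688) + 5485)*(-23293) = (-68*(-780) + 5485)*(-23293) = (53040 + 5485)*(-23293) = 58525*(-23293) = -1363222825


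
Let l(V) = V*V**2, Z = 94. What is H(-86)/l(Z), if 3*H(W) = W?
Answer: -43/1245876 ≈ -3.4514e-5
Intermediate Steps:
H(W) = W/3
l(V) = V**3
H(-86)/l(Z) = ((1/3)*(-86))/(94**3) = -86/3/830584 = -86/3*1/830584 = -43/1245876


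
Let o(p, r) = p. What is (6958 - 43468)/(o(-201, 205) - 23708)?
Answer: 36510/23909 ≈ 1.5270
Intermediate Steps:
(6958 - 43468)/(o(-201, 205) - 23708) = (6958 - 43468)/(-201 - 23708) = -36510/(-23909) = -36510*(-1/23909) = 36510/23909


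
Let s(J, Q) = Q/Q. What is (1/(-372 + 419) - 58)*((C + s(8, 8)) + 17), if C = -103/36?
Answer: -1485125/1692 ≈ -877.73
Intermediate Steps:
C = -103/36 (C = -103*1/36 = -103/36 ≈ -2.8611)
s(J, Q) = 1
(1/(-372 + 419) - 58)*((C + s(8, 8)) + 17) = (1/(-372 + 419) - 58)*((-103/36 + 1) + 17) = (1/47 - 58)*(-67/36 + 17) = (1/47 - 58)*(545/36) = -2725/47*545/36 = -1485125/1692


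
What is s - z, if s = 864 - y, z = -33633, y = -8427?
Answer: 42924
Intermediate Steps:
s = 9291 (s = 864 - 1*(-8427) = 864 + 8427 = 9291)
s - z = 9291 - 1*(-33633) = 9291 + 33633 = 42924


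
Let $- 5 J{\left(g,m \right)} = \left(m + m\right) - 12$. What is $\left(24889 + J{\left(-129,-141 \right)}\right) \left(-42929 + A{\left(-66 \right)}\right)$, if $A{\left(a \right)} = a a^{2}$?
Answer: $-8243376815$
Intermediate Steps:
$J{\left(g,m \right)} = \frac{12}{5} - \frac{2 m}{5}$ ($J{\left(g,m \right)} = - \frac{\left(m + m\right) - 12}{5} = - \frac{2 m - 12}{5} = - \frac{-12 + 2 m}{5} = \frac{12}{5} - \frac{2 m}{5}$)
$A{\left(a \right)} = a^{3}$
$\left(24889 + J{\left(-129,-141 \right)}\right) \left(-42929 + A{\left(-66 \right)}\right) = \left(24889 + \left(\frac{12}{5} - - \frac{282}{5}\right)\right) \left(-42929 + \left(-66\right)^{3}\right) = \left(24889 + \left(\frac{12}{5} + \frac{282}{5}\right)\right) \left(-42929 - 287496\right) = \left(24889 + \frac{294}{5}\right) \left(-330425\right) = \frac{124739}{5} \left(-330425\right) = -8243376815$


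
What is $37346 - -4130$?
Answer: $41476$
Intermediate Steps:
$37346 - -4130 = 37346 + 4130 = 41476$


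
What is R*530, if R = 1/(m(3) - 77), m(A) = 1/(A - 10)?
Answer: -371/54 ≈ -6.8704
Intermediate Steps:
m(A) = 1/(-10 + A)
R = -7/540 (R = 1/(1/(-10 + 3) - 77) = 1/(1/(-7) - 77) = 1/(-⅐ - 77) = 1/(-540/7) = -7/540 ≈ -0.012963)
R*530 = -7/540*530 = -371/54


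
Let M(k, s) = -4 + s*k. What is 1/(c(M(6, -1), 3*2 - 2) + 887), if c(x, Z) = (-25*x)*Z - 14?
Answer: 1/1873 ≈ 0.00053390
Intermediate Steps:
M(k, s) = -4 + k*s
c(x, Z) = -14 - 25*Z*x (c(x, Z) = -25*Z*x - 14 = -14 - 25*Z*x)
1/(c(M(6, -1), 3*2 - 2) + 887) = 1/((-14 - 25*(3*2 - 2)*(-4 + 6*(-1))) + 887) = 1/((-14 - 25*(6 - 2)*(-4 - 6)) + 887) = 1/((-14 - 25*4*(-10)) + 887) = 1/((-14 + 1000) + 887) = 1/(986 + 887) = 1/1873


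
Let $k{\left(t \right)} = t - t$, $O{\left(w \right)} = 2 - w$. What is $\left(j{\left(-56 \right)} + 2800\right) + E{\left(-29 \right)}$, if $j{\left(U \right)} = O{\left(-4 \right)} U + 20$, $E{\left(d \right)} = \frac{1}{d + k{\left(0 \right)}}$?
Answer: $\frac{72035}{29} \approx 2484.0$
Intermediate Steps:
$k{\left(t \right)} = 0$
$E{\left(d \right)} = \frac{1}{d}$ ($E{\left(d \right)} = \frac{1}{d + 0} = \frac{1}{d}$)
$j{\left(U \right)} = 20 + 6 U$ ($j{\left(U \right)} = \left(2 - -4\right) U + 20 = \left(2 + 4\right) U + 20 = 6 U + 20 = 20 + 6 U$)
$\left(j{\left(-56 \right)} + 2800\right) + E{\left(-29 \right)} = \left(\left(20 + 6 \left(-56\right)\right) + 2800\right) + \frac{1}{-29} = \left(\left(20 - 336\right) + 2800\right) - \frac{1}{29} = \left(-316 + 2800\right) - \frac{1}{29} = 2484 - \frac{1}{29} = \frac{72035}{29}$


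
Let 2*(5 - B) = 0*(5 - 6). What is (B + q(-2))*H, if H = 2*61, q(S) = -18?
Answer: -1586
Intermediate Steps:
H = 122
B = 5 (B = 5 - 0*(5 - 6) = 5 - 0*(-1) = 5 - 1/2*0 = 5 + 0 = 5)
(B + q(-2))*H = (5 - 18)*122 = -13*122 = -1586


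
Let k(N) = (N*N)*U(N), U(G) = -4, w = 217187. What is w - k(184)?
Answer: 352611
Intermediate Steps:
k(N) = -4*N² (k(N) = (N*N)*(-4) = N²*(-4) = -4*N²)
w - k(184) = 217187 - (-4)*184² = 217187 - (-4)*33856 = 217187 - 1*(-135424) = 217187 + 135424 = 352611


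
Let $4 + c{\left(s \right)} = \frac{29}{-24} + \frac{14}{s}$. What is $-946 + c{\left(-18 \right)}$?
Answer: $- \frac{68543}{72} \approx -951.99$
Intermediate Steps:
$c{\left(s \right)} = - \frac{125}{24} + \frac{14}{s}$ ($c{\left(s \right)} = -4 + \left(\frac{29}{-24} + \frac{14}{s}\right) = -4 + \left(29 \left(- \frac{1}{24}\right) + \frac{14}{s}\right) = -4 - \left(\frac{29}{24} - \frac{14}{s}\right) = - \frac{125}{24} + \frac{14}{s}$)
$-946 + c{\left(-18 \right)} = -946 - \left(\frac{125}{24} - \frac{14}{-18}\right) = -946 + \left(- \frac{125}{24} + 14 \left(- \frac{1}{18}\right)\right) = -946 - \frac{431}{72} = - \frac{68543}{72}$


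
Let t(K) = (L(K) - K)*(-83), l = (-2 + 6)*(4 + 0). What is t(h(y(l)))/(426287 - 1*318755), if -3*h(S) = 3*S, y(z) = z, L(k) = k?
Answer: 0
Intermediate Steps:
l = 16 (l = 4*4 = 16)
h(S) = -S
t(K) = 0 (t(K) = (K - K)*(-83) = 0*(-83) = 0)
t(h(y(l)))/(426287 - 1*318755) = 0/(426287 - 1*318755) = 0/(426287 - 318755) = 0/107532 = 0*(1/107532) = 0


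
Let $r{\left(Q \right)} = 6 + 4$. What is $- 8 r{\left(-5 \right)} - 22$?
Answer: $-102$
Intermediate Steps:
$r{\left(Q \right)} = 10$
$- 8 r{\left(-5 \right)} - 22 = \left(-8\right) 10 - 22 = -80 - 22 = -102$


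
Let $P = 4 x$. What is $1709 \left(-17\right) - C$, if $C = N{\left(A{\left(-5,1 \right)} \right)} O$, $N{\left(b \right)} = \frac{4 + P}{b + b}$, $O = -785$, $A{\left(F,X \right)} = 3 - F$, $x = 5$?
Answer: $- \frac{55751}{2} \approx -27876.0$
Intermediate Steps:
$P = 20$ ($P = 4 \cdot 5 = 20$)
$N{\left(b \right)} = \frac{12}{b}$ ($N{\left(b \right)} = \frac{4 + 20}{b + b} = \frac{24}{2 b} = 24 \frac{1}{2 b} = \frac{12}{b}$)
$C = - \frac{2355}{2}$ ($C = \frac{12}{3 - -5} \left(-785\right) = \frac{12}{3 + 5} \left(-785\right) = \frac{12}{8} \left(-785\right) = 12 \cdot \frac{1}{8} \left(-785\right) = \frac{3}{2} \left(-785\right) = - \frac{2355}{2} \approx -1177.5$)
$1709 \left(-17\right) - C = 1709 \left(-17\right) - - \frac{2355}{2} = -29053 + \frac{2355}{2} = - \frac{55751}{2}$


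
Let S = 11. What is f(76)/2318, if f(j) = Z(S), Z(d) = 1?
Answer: 1/2318 ≈ 0.00043141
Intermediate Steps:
f(j) = 1
f(76)/2318 = 1/2318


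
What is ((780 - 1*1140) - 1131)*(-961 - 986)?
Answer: 2902977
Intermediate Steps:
((780 - 1*1140) - 1131)*(-961 - 986) = ((780 - 1140) - 1131)*(-1947) = (-360 - 1131)*(-1947) = -1491*(-1947) = 2902977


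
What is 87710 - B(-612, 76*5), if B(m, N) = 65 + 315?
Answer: 87330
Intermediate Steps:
B(m, N) = 380
87710 - B(-612, 76*5) = 87710 - 1*380 = 87710 - 380 = 87330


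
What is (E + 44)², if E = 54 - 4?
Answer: 8836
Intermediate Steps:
E = 50
(E + 44)² = (50 + 44)² = 94² = 8836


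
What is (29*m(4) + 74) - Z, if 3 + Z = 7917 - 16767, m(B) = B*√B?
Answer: 9159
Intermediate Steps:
m(B) = B^(3/2)
Z = -8853 (Z = -3 + (7917 - 16767) = -3 - 8850 = -8853)
(29*m(4) + 74) - Z = (29*4^(3/2) + 74) - 1*(-8853) = (29*8 + 74) + 8853 = (232 + 74) + 8853 = 306 + 8853 = 9159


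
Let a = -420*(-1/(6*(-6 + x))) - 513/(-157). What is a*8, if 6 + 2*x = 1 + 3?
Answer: -8456/157 ≈ -53.860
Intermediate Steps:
x = -1 (x = -3 + (1 + 3)/2 = -3 + (½)*4 = -3 + 2 = -1)
a = -1057/157 (a = -420*(-1/(6*(-6 - 1))) - 513/(-157) = -420/((-7*(-6))) - 513*(-1/157) = -420/42 + 513/157 = -420*1/42 + 513/157 = -10 + 513/157 = -1057/157 ≈ -6.7325)
a*8 = -1057/157*8 = -8456/157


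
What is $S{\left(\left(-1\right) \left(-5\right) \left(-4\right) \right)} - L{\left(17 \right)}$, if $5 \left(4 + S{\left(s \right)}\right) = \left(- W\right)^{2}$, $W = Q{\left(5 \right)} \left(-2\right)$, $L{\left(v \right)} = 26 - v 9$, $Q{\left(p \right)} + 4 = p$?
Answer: $\frac{619}{5} \approx 123.8$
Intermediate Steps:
$Q{\left(p \right)} = -4 + p$
$L{\left(v \right)} = 26 - 9 v$
$W = -2$ ($W = \left(-4 + 5\right) \left(-2\right) = 1 \left(-2\right) = -2$)
$S{\left(s \right)} = - \frac{16}{5}$ ($S{\left(s \right)} = -4 + \frac{\left(\left(-1\right) \left(-2\right)\right)^{2}}{5} = -4 + \frac{2^{2}}{5} = -4 + \frac{1}{5} \cdot 4 = -4 + \frac{4}{5} = - \frac{16}{5}$)
$S{\left(\left(-1\right) \left(-5\right) \left(-4\right) \right)} - L{\left(17 \right)} = - \frac{16}{5} - \left(26 - 153\right) = - \frac{16}{5} - -127 = - \frac{16}{5} + 127 = \frac{619}{5}$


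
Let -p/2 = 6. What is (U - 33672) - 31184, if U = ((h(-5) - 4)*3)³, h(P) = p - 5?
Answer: -314903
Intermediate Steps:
p = -12 (p = -2*6 = -12)
h(P) = -17 (h(P) = -12 - 5 = -17)
U = -250047 (U = ((-17 - 4)*3)³ = (-21*3)³ = (-63)³ = -250047)
(U - 33672) - 31184 = (-250047 - 33672) - 31184 = -283719 - 31184 = -314903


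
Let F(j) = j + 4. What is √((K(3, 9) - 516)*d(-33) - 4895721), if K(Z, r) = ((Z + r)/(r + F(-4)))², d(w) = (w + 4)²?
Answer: I*√47953637/3 ≈ 2308.3*I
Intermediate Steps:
F(j) = 4 + j
d(w) = (4 + w)²
K(Z, r) = (Z + r)²/r² (K(Z, r) = ((Z + r)/(r + (4 - 4)))² = ((Z + r)/(r + 0))² = ((Z + r)/r)² = (Z + r)²/r²)
√((K(3, 9) - 516)*d(-33) - 4895721) = √(((3 + 9)²/9² - 516)*(4 - 33)² - 4895721) = √(((1/81)*12² - 516)*(-29)² - 4895721) = √(((1/81)*144 - 516)*841 - 4895721) = √((16/9 - 516)*841 - 4895721) = √(-4628/9*841 - 4895721) = √(-3892148/9 - 4895721) = √(-47953637/9) = I*√47953637/3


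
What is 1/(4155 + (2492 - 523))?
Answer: 1/6124 ≈ 0.00016329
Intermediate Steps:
1/(4155 + (2492 - 523)) = 1/(4155 + 1969) = 1/6124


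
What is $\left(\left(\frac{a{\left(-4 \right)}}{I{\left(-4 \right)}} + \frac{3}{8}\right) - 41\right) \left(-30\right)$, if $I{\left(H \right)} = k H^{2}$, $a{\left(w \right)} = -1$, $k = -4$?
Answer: $\frac{38985}{32} \approx 1218.3$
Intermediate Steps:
$I{\left(H \right)} = - 4 H^{2}$
$\left(\left(\frac{a{\left(-4 \right)}}{I{\left(-4 \right)}} + \frac{3}{8}\right) - 41\right) \left(-30\right) = \left(\left(- \frac{1}{\left(-4\right) \left(-4\right)^{2}} + \frac{3}{8}\right) - 41\right) \left(-30\right) = \left(\left(- \frac{1}{\left(-4\right) 16} + 3 \cdot \frac{1}{8}\right) - 41\right) \left(-30\right) = \left(\left(- \frac{1}{-64} + \frac{3}{8}\right) - 41\right) \left(-30\right) = \left(\left(\left(-1\right) \left(- \frac{1}{64}\right) + \frac{3}{8}\right) - 41\right) \left(-30\right) = \left(\left(\frac{1}{64} + \frac{3}{8}\right) - 41\right) \left(-30\right) = \left(\frac{25}{64} - 41\right) \left(-30\right) = \left(- \frac{2599}{64}\right) \left(-30\right) = \frac{38985}{32}$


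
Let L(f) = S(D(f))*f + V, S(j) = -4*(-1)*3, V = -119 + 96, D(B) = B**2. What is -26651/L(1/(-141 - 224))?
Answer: 9727615/8407 ≈ 1157.1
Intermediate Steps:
V = -23
S(j) = 12 (S(j) = 4*3 = 12)
L(f) = -23 + 12*f (L(f) = 12*f - 23 = -23 + 12*f)
-26651/L(1/(-141 - 224)) = -26651/(-23 + 12/(-141 - 224)) = -26651/(-23 + 12/(-365)) = -26651/(-23 + 12*(-1/365)) = -26651/(-23 - 12/365) = -26651/(-8407/365) = -26651*(-365/8407) = 9727615/8407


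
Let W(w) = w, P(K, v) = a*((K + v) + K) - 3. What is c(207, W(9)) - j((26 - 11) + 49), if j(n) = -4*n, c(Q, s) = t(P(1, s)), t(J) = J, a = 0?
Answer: 253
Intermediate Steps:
P(K, v) = -3 (P(K, v) = 0*((K + v) + K) - 3 = 0*(v + 2*K) - 3 = 0 - 3 = -3)
c(Q, s) = -3
c(207, W(9)) - j((26 - 11) + 49) = -3 - (-4)*((26 - 11) + 49) = -3 - (-4)*(15 + 49) = -3 - (-4)*64 = -3 - 1*(-256) = -3 + 256 = 253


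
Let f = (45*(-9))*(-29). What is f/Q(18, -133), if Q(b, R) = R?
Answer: -11745/133 ≈ -88.308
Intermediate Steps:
f = 11745 (f = -405*(-29) = 11745)
f/Q(18, -133) = 11745/(-133) = 11745*(-1/133) = -11745/133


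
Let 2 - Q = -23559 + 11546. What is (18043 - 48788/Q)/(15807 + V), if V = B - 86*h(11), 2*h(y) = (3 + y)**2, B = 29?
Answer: 216737857/89007120 ≈ 2.4351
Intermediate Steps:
Q = 12015 (Q = 2 - (-23559 + 11546) = 2 - 1*(-12013) = 2 + 12013 = 12015)
h(y) = (3 + y)**2/2
V = -8399 (V = 29 - 43*(3 + 11)**2 = 29 - 43*14**2 = 29 - 43*196 = 29 - 86*98 = 29 - 8428 = -8399)
(18043 - 48788/Q)/(15807 + V) = (18043 - 48788/12015)/(15807 - 8399) = (18043 - 48788*1/12015)/7408 = (18043 - 48788/12015)*(1/7408) = (216737857/12015)*(1/7408) = 216737857/89007120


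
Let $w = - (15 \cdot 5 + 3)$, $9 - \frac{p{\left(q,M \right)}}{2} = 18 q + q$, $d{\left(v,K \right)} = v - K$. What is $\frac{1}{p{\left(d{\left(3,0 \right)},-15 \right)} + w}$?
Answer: $- \frac{1}{174} \approx -0.0057471$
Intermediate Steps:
$p{\left(q,M \right)} = 18 - 38 q$ ($p{\left(q,M \right)} = 18 - 2 \left(18 q + q\right) = 18 - 2 \cdot 19 q = 18 - 38 q$)
$w = -78$ ($w = - (75 + 3) = \left(-1\right) 78 = -78$)
$\frac{1}{p{\left(d{\left(3,0 \right)},-15 \right)} + w} = \frac{1}{\left(18 - 38 \left(3 - 0\right)\right) - 78} = \frac{1}{\left(18 - 38 \left(3 + 0\right)\right) - 78} = \frac{1}{\left(18 - 114\right) - 78} = \frac{1}{-96 - 78} = \frac{1}{-174} = - \frac{1}{174}$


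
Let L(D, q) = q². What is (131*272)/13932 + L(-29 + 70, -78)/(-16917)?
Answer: 43168688/19640637 ≈ 2.1979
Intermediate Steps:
(131*272)/13932 + L(-29 + 70, -78)/(-16917) = (131*272)/13932 + (-78)²/(-16917) = 35632*(1/13932) + 6084*(-1/16917) = 8908/3483 - 2028/5639 = 43168688/19640637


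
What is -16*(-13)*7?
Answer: 1456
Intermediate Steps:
-16*(-13)*7 = 208*7 = 1456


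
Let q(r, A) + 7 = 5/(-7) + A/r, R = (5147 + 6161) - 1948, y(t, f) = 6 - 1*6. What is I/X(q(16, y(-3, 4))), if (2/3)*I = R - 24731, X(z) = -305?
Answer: 46113/610 ≈ 75.595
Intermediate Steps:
y(t, f) = 0 (y(t, f) = 6 - 6 = 0)
R = 9360 (R = 11308 - 1948 = 9360)
q(r, A) = -54/7 + A/r (q(r, A) = -7 + (5/(-7) + A/r) = -7 + (5*(-⅐) + A/r) = -7 + (-5/7 + A/r) = -54/7 + A/r)
I = -46113/2 (I = 3*(9360 - 24731)/2 = (3/2)*(-15371) = -46113/2 ≈ -23057.)
I/X(q(16, y(-3, 4))) = -46113/2/(-305) = -46113/2*(-1/305) = 46113/610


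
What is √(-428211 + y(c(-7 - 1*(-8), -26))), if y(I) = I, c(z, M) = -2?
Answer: I*√428213 ≈ 654.38*I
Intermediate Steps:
√(-428211 + y(c(-7 - 1*(-8), -26))) = √(-428211 - 2) = √(-428213) = I*√428213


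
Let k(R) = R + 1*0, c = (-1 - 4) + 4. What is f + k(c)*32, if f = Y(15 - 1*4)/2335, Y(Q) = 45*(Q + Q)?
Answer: -14746/467 ≈ -31.576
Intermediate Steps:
c = -1 (c = -5 + 4 = -1)
Y(Q) = 90*Q (Y(Q) = 45*(2*Q) = 90*Q)
k(R) = R (k(R) = R + 0 = R)
f = 198/467 (f = (90*(15 - 1*4))/2335 = (90*(15 - 4))*(1/2335) = (90*11)*(1/2335) = 990*(1/2335) = 198/467 ≈ 0.42398)
f + k(c)*32 = 198/467 - 1*32 = 198/467 - 32 = -14746/467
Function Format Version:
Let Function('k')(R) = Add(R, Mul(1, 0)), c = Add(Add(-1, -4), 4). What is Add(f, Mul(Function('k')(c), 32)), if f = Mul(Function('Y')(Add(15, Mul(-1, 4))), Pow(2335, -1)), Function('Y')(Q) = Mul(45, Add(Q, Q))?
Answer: Rational(-14746, 467) ≈ -31.576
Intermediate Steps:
c = -1 (c = Add(-5, 4) = -1)
Function('Y')(Q) = Mul(90, Q) (Function('Y')(Q) = Mul(45, Mul(2, Q)) = Mul(90, Q))
Function('k')(R) = R (Function('k')(R) = Add(R, 0) = R)
f = Rational(198, 467) (f = Mul(Mul(90, Add(15, Mul(-1, 4))), Pow(2335, -1)) = Mul(Mul(90, Add(15, -4)), Rational(1, 2335)) = Mul(Mul(90, 11), Rational(1, 2335)) = Mul(990, Rational(1, 2335)) = Rational(198, 467) ≈ 0.42398)
Add(f, Mul(Function('k')(c), 32)) = Add(Rational(198, 467), Mul(-1, 32)) = Add(Rational(198, 467), -32) = Rational(-14746, 467)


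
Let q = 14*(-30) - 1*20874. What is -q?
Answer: 21294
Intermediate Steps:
q = -21294 (q = -420 - 20874 = -21294)
-q = -1*(-21294) = 21294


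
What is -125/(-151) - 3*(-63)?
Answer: 28664/151 ≈ 189.83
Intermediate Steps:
-125/(-151) - 3*(-63) = -125*(-1/151) + 189 = 125/151 + 189 = 28664/151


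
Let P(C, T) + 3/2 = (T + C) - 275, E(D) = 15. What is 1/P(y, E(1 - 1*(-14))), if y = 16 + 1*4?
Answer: -2/483 ≈ -0.0041408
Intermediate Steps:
y = 20 (y = 16 + 4 = 20)
P(C, T) = -553/2 + C + T (P(C, T) = -3/2 + ((T + C) - 275) = -3/2 + ((C + T) - 275) = -3/2 + (-275 + C + T) = -553/2 + C + T)
1/P(y, E(1 - 1*(-14))) = 1/(-553/2 + 20 + 15) = 1/(-483/2) = -2/483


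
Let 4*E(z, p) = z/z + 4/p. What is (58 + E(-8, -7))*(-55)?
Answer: -89485/28 ≈ -3195.9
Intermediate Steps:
E(z, p) = 1/4 + 1/p (E(z, p) = (z/z + 4/p)/4 = (1 + 4/p)/4 = 1/4 + 1/p)
(58 + E(-8, -7))*(-55) = (58 + (1/4)*(4 - 7)/(-7))*(-55) = (58 + (1/4)*(-1/7)*(-3))*(-55) = (58 + 3/28)*(-55) = (1627/28)*(-55) = -89485/28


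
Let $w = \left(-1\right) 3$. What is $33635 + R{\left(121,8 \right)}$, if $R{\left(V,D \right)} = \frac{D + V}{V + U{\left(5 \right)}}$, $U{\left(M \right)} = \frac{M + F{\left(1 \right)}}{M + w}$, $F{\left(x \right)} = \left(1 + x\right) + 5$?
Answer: $\frac{4271774}{127} \approx 33636.0$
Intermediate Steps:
$F{\left(x \right)} = 6 + x$
$w = -3$
$U{\left(M \right)} = \frac{7 + M}{-3 + M}$ ($U{\left(M \right)} = \frac{M + \left(6 + 1\right)}{M - 3} = \frac{M + 7}{-3 + M} = \frac{7 + M}{-3 + M}$)
$R{\left(V,D \right)} = \frac{D + V}{6 + V}$ ($R{\left(V,D \right)} = \frac{D + V}{V + \frac{7 + 5}{-3 + 5}} = \frac{D + V}{V + \frac{1}{2} \cdot 12} = \frac{D + V}{V + 6} = \frac{D + V}{6 + V}$)
$33635 + R{\left(121,8 \right)} = 33635 + \frac{8 + 121}{6 + 121} = 33635 + \frac{1}{127} \cdot 129 = 33635 + \frac{129}{127} = \frac{4271774}{127}$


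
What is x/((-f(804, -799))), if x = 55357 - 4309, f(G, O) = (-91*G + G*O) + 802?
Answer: 25524/357379 ≈ 0.071420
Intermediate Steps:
f(G, O) = 802 - 91*G + G*O
x = 51048
x/((-f(804, -799))) = 51048/((-(802 - 91*804 + 804*(-799)))) = 51048/((-(802 - 73164 - 642396))) = 51048/((-1*(-714758))) = 51048/714758 = 51048*(1/714758) = 25524/357379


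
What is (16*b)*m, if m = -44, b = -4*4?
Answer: 11264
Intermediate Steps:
b = -16
(16*b)*m = (16*(-16))*(-44) = -256*(-44) = 11264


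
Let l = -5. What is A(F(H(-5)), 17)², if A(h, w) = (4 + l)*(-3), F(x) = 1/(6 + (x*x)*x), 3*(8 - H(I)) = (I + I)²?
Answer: 9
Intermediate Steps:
H(I) = 8 - 4*I²/3 (H(I) = 8 - (I + I)²/3 = 8 - 4*I²/3)
F(x) = 1/(6 + x³) (F(x) = 1/(6 + x²*x) = 1/(6 + x³))
A(h, w) = 3 (A(h, w) = (4 - 5)*(-3) = -1*(-3) = 3)
A(F(H(-5)), 17)² = 3² = 9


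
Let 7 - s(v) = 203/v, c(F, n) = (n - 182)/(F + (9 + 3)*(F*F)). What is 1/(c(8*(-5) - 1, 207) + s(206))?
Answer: 4146986/24947459 ≈ 0.16623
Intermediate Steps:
c(F, n) = (-182 + n)/(F + 12*F²)
s(v) = 7 - 203/v
1/(c(8*(-5) - 1, 207) + s(206)) = 1/((-182 + 207)/((8*(-5) - 1)*(1 + 12*(8*(-5) - 1))) + (7 - 203/206)) = 1/(25/(-40 - 1*(1 + 12*(-40 - 1))) + (7 - 203*1/206)) = 1/(25/(-41*(1 + 12*(-41))) + (7 - 203/206)) = 1/(-1/41*25/(1 - 492) + 1239/206) = 1/(-1/41*25/(-491) + 1239/206) = 1/(-1/41*(-1/491)*25 + 1239/206) = 1/(25/20131 + 1239/206) = 1/(24947459/4146986) = 4146986/24947459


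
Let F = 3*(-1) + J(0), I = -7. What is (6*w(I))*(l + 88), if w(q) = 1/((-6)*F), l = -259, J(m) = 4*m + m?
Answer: -57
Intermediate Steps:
J(m) = 5*m
F = -3 (F = 3*(-1) + 5*0 = -3 + 0 = -3)
w(q) = 1/18 (w(q) = 1/(-6*(-3)) = -1/6*(-1/3) = 1/18)
(6*w(I))*(l + 88) = (6*(1/18))*(-259 + 88) = (1/3)*(-171) = -57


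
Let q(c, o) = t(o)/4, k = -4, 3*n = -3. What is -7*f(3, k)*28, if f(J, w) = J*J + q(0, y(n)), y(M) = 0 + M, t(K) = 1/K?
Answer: -1715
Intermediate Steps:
n = -1 (n = (⅓)*(-3) = -1)
y(M) = M
q(c, o) = 1/(4*o) (q(c, o) = 1/(o*4) = (¼)/o = 1/(4*o))
f(J, w) = -¼ + J² (f(J, w) = J*J + (¼)/(-1) = J² + (¼)*(-1) = J² - ¼ = -¼ + J²)
-7*f(3, k)*28 = -7*(-¼ + 3²)*28 = -7*(-¼ + 9)*28 = -7*35/4*28 = -245/4*28 = -1715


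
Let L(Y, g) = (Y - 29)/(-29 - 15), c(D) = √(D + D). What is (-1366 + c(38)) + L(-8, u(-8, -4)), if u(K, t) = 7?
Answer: -60067/44 + 2*√19 ≈ -1356.4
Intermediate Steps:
c(D) = √2*√D (c(D) = √(2*D) = √2*√D)
L(Y, g) = 29/44 - Y/44 (L(Y, g) = (-29 + Y)/(-44) = (-29 + Y)*(-1/44) = 29/44 - Y/44)
(-1366 + c(38)) + L(-8, u(-8, -4)) = (-1366 + √2*√38) + (29/44 - 1/44*(-8)) = (-1366 + 2*√19) + (29/44 + 2/11) = (-1366 + 2*√19) + 37/44 = -60067/44 + 2*√19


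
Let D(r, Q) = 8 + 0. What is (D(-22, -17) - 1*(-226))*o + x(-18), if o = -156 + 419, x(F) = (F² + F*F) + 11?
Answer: 62201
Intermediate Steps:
D(r, Q) = 8
x(F) = 11 + 2*F² (x(F) = (F² + F²) + 11 = 2*F² + 11 = 11 + 2*F²)
o = 263
(D(-22, -17) - 1*(-226))*o + x(-18) = (8 - 1*(-226))*263 + (11 + 2*(-18)²) = (8 + 226)*263 + (11 + 2*324) = 234*263 + (11 + 648) = 61542 + 659 = 62201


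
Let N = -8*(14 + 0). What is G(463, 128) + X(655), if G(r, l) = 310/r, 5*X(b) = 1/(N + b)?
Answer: 842113/1257045 ≈ 0.66991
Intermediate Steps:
N = -112 (N = -8*14 = -112)
X(b) = 1/(5*(-112 + b))
G(463, 128) + X(655) = 310/463 + 1/(5*(-112 + 655)) = 310*(1/463) + (1/5)/543 = 310/463 + (1/5)*(1/543) = 310/463 + 1/2715 = 842113/1257045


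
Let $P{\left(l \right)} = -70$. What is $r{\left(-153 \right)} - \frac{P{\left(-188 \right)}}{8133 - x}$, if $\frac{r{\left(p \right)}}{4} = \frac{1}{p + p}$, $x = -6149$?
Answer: $- \frac{8927}{1092573} \approx -0.0081706$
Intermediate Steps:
$r{\left(p \right)} = \frac{2}{p}$ ($r{\left(p \right)} = \frac{4}{p + p} = \frac{4}{2 p} = 4 \frac{1}{2 p} = \frac{2}{p}$)
$r{\left(-153 \right)} - \frac{P{\left(-188 \right)}}{8133 - x} = \frac{2}{-153} - - \frac{70}{8133 - -6149} = 2 \left(- \frac{1}{153}\right) - - \frac{70}{8133 + 6149} = - \frac{2}{153} - - \frac{70}{14282} = - \frac{2}{153} - \left(-70\right) \frac{1}{14282} = - \frac{2}{153} - - \frac{35}{7141} = - \frac{2}{153} + \frac{35}{7141} = - \frac{8927}{1092573}$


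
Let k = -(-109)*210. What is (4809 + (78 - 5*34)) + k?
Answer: 27607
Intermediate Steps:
k = 22890 (k = -1*(-22890) = 22890)
(4809 + (78 - 5*34)) + k = (4809 + (78 - 5*34)) + 22890 = (4809 + (78 - 170)) + 22890 = (4809 - 92) + 22890 = 4717 + 22890 = 27607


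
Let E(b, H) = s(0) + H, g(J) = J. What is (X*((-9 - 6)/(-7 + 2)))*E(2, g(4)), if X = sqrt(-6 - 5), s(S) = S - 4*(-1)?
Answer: 24*I*sqrt(11) ≈ 79.599*I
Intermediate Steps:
s(S) = 4 + S (s(S) = S + 4 = 4 + S)
E(b, H) = 4 + H (E(b, H) = (4 + 0) + H = 4 + H)
X = I*sqrt(11) (X = sqrt(-11) = I*sqrt(11) ≈ 3.3166*I)
(X*((-9 - 6)/(-7 + 2)))*E(2, g(4)) = ((I*sqrt(11))*((-9 - 6)/(-7 + 2)))*(4 + 4) = ((I*sqrt(11))*(-15/(-5)))*8 = ((I*sqrt(11))*(-15*(-1/5)))*8 = ((I*sqrt(11))*3)*8 = (3*I*sqrt(11))*8 = 24*I*sqrt(11)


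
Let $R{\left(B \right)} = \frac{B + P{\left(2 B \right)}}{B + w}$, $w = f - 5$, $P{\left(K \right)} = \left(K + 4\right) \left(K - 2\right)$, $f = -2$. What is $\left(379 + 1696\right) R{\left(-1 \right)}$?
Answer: $\frac{18675}{8} \approx 2334.4$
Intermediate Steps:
$P{\left(K \right)} = \left(-2 + K\right) \left(4 + K\right)$ ($P{\left(K \right)} = \left(4 + K\right) \left(-2 + K\right) = \left(-2 + K\right) \left(4 + K\right)$)
$w = -7$ ($w = -2 - 5 = -7$)
$R{\left(B \right)} = \frac{-8 + 4 B^{2} + 5 B}{-7 + B}$ ($R{\left(B \right)} = \frac{B + \left(-8 + \left(2 B\right)^{2} + 2 \cdot 2 B\right)}{B - 7} = \frac{B + \left(-8 + 4 B^{2} + 4 B\right)}{-7 + B} = \frac{B + \left(-8 + 4 B + 4 B^{2}\right)}{-7 + B} = \frac{-8 + 4 B^{2} + 5 B}{-7 + B}$)
$\left(379 + 1696\right) R{\left(-1 \right)} = \left(379 + 1696\right) \frac{-8 + 4 \left(-1\right)^{2} + 5 \left(-1\right)}{-7 - 1} = 2075 \frac{-8 + 4 \cdot 1 - 5}{-8} = 2075 \left(- \frac{-8 + 4 - 5}{8}\right) = 2075 \left(\left(- \frac{1}{8}\right) \left(-9\right)\right) = 2075 \cdot \frac{9}{8} = \frac{18675}{8}$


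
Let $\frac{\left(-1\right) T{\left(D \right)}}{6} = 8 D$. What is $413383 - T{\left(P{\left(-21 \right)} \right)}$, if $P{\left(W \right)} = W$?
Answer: $412375$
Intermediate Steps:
$T{\left(D \right)} = - 48 D$ ($T{\left(D \right)} = - 6 \cdot 8 D = - 48 D$)
$413383 - T{\left(P{\left(-21 \right)} \right)} = 413383 - \left(-48\right) \left(-21\right) = 413383 - 1008 = 412375$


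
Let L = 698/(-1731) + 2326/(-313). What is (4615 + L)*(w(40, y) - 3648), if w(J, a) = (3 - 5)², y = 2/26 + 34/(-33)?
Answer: -9096065580860/541803 ≈ -1.6789e+7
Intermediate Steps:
y = -409/429 (y = 2*(1/26) + 34*(-1/33) = 1/13 - 34/33 = -409/429 ≈ -0.95338)
L = -4244780/541803 (L = 698*(-1/1731) + 2326*(-1/313) = -698/1731 - 2326/313 = -4244780/541803 ≈ -7.8345)
w(J, a) = 4 (w(J, a) = (-2)² = 4)
(4615 + L)*(w(40, y) - 3648) = (4615 - 4244780/541803)*(4 - 3648) = (2496176065/541803)*(-3644) = -9096065580860/541803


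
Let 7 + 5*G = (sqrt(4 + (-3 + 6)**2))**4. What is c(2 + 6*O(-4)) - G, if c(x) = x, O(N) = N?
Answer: -272/5 ≈ -54.400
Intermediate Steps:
G = 162/5 (G = -7/5 + (sqrt(4 + (-3 + 6)**2))**4/5 = -7/5 + (sqrt(4 + 3**2))**4/5 = -7/5 + (sqrt(4 + 9))**4/5 = -7/5 + (sqrt(13))**4/5 = -7/5 + (1/5)*169 = -7/5 + 169/5 = 162/5 ≈ 32.400)
c(2 + 6*O(-4)) - G = (2 + 6*(-4)) - 1*162/5 = (2 - 24) - 162/5 = -22 - 162/5 = -272/5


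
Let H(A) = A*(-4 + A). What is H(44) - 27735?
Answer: -25975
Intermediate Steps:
H(44) - 27735 = 44*(-4 + 44) - 27735 = 44*40 - 27735 = 1760 - 27735 = -25975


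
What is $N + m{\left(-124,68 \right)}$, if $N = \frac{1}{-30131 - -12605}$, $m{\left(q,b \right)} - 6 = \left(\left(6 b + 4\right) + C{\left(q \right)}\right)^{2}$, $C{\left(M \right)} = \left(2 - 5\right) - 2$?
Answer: $\frac{2903269529}{17526} \approx 1.6566 \cdot 10^{5}$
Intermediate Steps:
$C{\left(M \right)} = -5$ ($C{\left(M \right)} = -3 - 2 = -5$)
$m{\left(q,b \right)} = 6 + \left(-1 + 6 b\right)^{2}$ ($m{\left(q,b \right)} = 6 + \left(\left(6 b + 4\right) - 5\right)^{2} = 6 + \left(\left(4 + 6 b\right) - 5\right)^{2} = 6 + \left(-1 + 6 b\right)^{2}$)
$N = - \frac{1}{17526}$ ($N = \frac{1}{-30131 + 12605} = \frac{1}{-17526} = - \frac{1}{17526} \approx -5.7058 \cdot 10^{-5}$)
$N + m{\left(-124,68 \right)} = - \frac{1}{17526} + \left(6 + \left(-1 + 6 \cdot 68\right)^{2}\right) = - \frac{1}{17526} + \left(6 + \left(-1 + 408\right)^{2}\right) = - \frac{1}{17526} + \left(6 + 407^{2}\right) = - \frac{1}{17526} + \left(6 + 165649\right) = - \frac{1}{17526} + 165655 = \frac{2903269529}{17526}$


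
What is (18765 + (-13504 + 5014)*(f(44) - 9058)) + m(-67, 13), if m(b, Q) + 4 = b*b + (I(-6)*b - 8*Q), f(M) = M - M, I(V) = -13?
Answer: 76926437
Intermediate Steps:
f(M) = 0
m(b, Q) = -4 + b² - 13*b - 8*Q (m(b, Q) = -4 + (b*b + (-13*b - 8*Q)) = -4 + (b² + (-13*b - 8*Q)) = -4 + (b² - 13*b - 8*Q) = -4 + b² - 13*b - 8*Q)
(18765 + (-13504 + 5014)*(f(44) - 9058)) + m(-67, 13) = (18765 + (-13504 + 5014)*(0 - 9058)) + (-4 + (-67)² - 13*(-67) - 8*13) = (18765 - 8490*(-9058)) + (-4 + 4489 + 871 - 104) = (18765 + 76902420) + 5252 = 76921185 + 5252 = 76926437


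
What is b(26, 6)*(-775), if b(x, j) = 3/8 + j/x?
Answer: -48825/104 ≈ -469.47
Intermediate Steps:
b(x, j) = 3/8 + j/x (b(x, j) = 3*(⅛) + j/x = 3/8 + j/x)
b(26, 6)*(-775) = (3/8 + 6/26)*(-775) = (3/8 + 6*(1/26))*(-775) = (3/8 + 3/13)*(-775) = (63/104)*(-775) = -48825/104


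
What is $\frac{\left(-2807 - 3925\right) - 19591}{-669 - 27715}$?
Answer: $\frac{26323}{28384} \approx 0.92739$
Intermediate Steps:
$\frac{\left(-2807 - 3925\right) - 19591}{-669 - 27715} = \frac{-6732 - 19591}{-669 - 27715} = - \frac{26323}{-28384} = \left(-26323\right) \left(- \frac{1}{28384}\right) = \frac{26323}{28384}$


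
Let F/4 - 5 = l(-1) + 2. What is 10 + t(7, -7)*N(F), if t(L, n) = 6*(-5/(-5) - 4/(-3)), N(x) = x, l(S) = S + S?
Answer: 290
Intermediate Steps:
l(S) = 2*S
F = 20 (F = 20 + 4*(2*(-1) + 2) = 20 + 4*(-2 + 2) = 20 + 4*0 = 20 + 0 = 20)
t(L, n) = 14 (t(L, n) = 6*(-5*(-⅕) - 4*(-⅓)) = 6*(1 + 4/3) = 6*(7/3) = 14)
10 + t(7, -7)*N(F) = 10 + 14*20 = 10 + 280 = 290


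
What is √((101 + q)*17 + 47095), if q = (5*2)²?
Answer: 4*√3157 ≈ 224.75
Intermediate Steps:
q = 100 (q = 10² = 100)
√((101 + q)*17 + 47095) = √((101 + 100)*17 + 47095) = √(201*17 + 47095) = √(3417 + 47095) = √50512 = 4*√3157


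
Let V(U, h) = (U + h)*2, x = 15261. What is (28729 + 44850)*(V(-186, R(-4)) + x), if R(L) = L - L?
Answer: 1095517731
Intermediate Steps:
R(L) = 0
V(U, h) = 2*U + 2*h
(28729 + 44850)*(V(-186, R(-4)) + x) = (28729 + 44850)*((2*(-186) + 2*0) + 15261) = 73579*((-372 + 0) + 15261) = 73579*(-372 + 15261) = 73579*14889 = 1095517731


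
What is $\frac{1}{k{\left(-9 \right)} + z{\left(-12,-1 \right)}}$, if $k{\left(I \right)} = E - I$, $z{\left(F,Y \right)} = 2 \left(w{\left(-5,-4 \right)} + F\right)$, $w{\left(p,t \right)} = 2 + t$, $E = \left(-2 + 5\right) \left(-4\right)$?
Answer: $- \frac{1}{31} \approx -0.032258$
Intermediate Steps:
$E = -12$ ($E = 3 \left(-4\right) = -12$)
$z{\left(F,Y \right)} = -4 + 2 F$ ($z{\left(F,Y \right)} = 2 \left(\left(2 - 4\right) + F\right) = 2 \left(-2 + F\right) = -4 + 2 F$)
$k{\left(I \right)} = -12 - I$
$\frac{1}{k{\left(-9 \right)} + z{\left(-12,-1 \right)}} = \frac{1}{\left(-12 - -9\right) + \left(-4 + 2 \left(-12\right)\right)} = \frac{1}{\left(-12 + 9\right) - 28} = \frac{1}{-3 - 28} = \frac{1}{-31} = - \frac{1}{31}$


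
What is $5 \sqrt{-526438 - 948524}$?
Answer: $5 i \sqrt{1474962} \approx 6072.4 i$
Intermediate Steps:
$5 \sqrt{-526438 - 948524} = 5 \sqrt{-1474962} = 5 i \sqrt{1474962}$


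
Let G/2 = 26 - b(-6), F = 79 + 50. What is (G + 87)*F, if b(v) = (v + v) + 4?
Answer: 19995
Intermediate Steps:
F = 129
b(v) = 4 + 2*v (b(v) = 2*v + 4 = 4 + 2*v)
G = 68 (G = 2*(26 - (4 + 2*(-6))) = 2*(26 - (4 - 12)) = 2*(26 - 1*(-8)) = 2*(26 + 8) = 2*34 = 68)
(G + 87)*F = (68 + 87)*129 = 155*129 = 19995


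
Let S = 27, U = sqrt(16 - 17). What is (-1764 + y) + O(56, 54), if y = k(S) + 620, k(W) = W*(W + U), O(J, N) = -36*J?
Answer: -2431 + 27*I ≈ -2431.0 + 27.0*I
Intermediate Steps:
U = I (U = sqrt(-1) = I ≈ 1.0*I)
k(W) = W*(I + W) (k(W) = W*(W + I) = W*(I + W))
y = 1349 + 27*I (y = 27*(I + 27) + 620 = 27*(27 + I) + 620 = (729 + 27*I) + 620 = 1349 + 27*I ≈ 1349.0 + 27.0*I)
(-1764 + y) + O(56, 54) = (-1764 + (1349 + 27*I)) - 36*56 = (-415 + 27*I) - 2016 = -2431 + 27*I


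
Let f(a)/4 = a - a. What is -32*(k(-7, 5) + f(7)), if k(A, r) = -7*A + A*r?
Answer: -448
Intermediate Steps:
f(a) = 0 (f(a) = 4*(a - a) = 4*0 = 0)
-32*(k(-7, 5) + f(7)) = -32*(-7*(-7 + 5) + 0) = -32*(-7*(-2) + 0) = -32*(14 + 0) = -32*14 = -448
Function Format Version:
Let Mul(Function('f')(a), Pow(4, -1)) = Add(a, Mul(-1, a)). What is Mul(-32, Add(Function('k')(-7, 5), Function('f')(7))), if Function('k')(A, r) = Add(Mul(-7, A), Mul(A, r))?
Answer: -448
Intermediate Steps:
Function('f')(a) = 0 (Function('f')(a) = Mul(4, Add(a, Mul(-1, a))) = Mul(4, 0) = 0)
Mul(-32, Add(Function('k')(-7, 5), Function('f')(7))) = Mul(-32, Add(Mul(-7, Add(-7, 5)), 0)) = Mul(-32, Add(Mul(-7, -2), 0)) = Mul(-32, Add(14, 0)) = Mul(-32, 14) = -448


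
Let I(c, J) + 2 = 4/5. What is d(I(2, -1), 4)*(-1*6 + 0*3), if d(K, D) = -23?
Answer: 138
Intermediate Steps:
I(c, J) = -6/5 (I(c, J) = -2 + 4/5 = -6/5)
d(I(2, -1), 4)*(-1*6 + 0*3) = -23*(-1*6 + 0*3) = -23*(-6 + 0) = -23*(-6) = 138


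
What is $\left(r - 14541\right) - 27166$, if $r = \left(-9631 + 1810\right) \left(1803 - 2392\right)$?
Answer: $4564862$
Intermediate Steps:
$r = 4606569$ ($r = \left(-7821\right) \left(-589\right) = 4606569$)
$\left(r - 14541\right) - 27166 = \left(4606569 - 14541\right) - 27166 = 4592028 - 27166 = 4564862$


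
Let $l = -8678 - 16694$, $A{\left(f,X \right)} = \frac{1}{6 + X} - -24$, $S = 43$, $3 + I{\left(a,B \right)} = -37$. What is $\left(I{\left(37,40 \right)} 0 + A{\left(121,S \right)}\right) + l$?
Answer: $- \frac{1242051}{49} \approx -25348.0$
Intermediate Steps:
$I{\left(a,B \right)} = -40$ ($I{\left(a,B \right)} = -3 - 37 = -40$)
$A{\left(f,X \right)} = 24 + \frac{1}{6 + X}$ ($A{\left(f,X \right)} = \frac{1}{6 + X} + 24 = 24 + \frac{1}{6 + X}$)
$l = -25372$ ($l = -8678 - 16694 = -25372$)
$\left(I{\left(37,40 \right)} 0 + A{\left(121,S \right)}\right) + l = \left(\left(-40\right) 0 + \frac{145 + 24 \cdot 43}{6 + 43}\right) - 25372 = \left(0 + \frac{145 + 1032}{49}\right) - 25372 = \left(0 + \frac{1}{49} \cdot 1177\right) - 25372 = \left(0 + \frac{1177}{49}\right) - 25372 = \frac{1177}{49} - 25372 = - \frac{1242051}{49}$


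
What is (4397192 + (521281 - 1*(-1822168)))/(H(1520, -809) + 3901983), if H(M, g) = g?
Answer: 6740641/3901174 ≈ 1.7278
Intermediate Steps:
(4397192 + (521281 - 1*(-1822168)))/(H(1520, -809) + 3901983) = (4397192 + (521281 - 1*(-1822168)))/(-809 + 3901983) = (4397192 + (521281 + 1822168))/3901174 = (4397192 + 2343449)*(1/3901174) = 6740641*(1/3901174) = 6740641/3901174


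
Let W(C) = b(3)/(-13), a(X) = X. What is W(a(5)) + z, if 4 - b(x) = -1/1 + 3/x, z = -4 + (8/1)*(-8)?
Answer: -888/13 ≈ -68.308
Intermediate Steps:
z = -68 (z = -4 + (8*1)*(-8) = -4 + 8*(-8) = -4 - 64 = -68)
b(x) = 5 - 3/x (b(x) = 4 - (-1/1 + 3/x) = 4 - (-1*1 + 3/x) = 4 - (-1 + 3/x) = 4 + (1 - 3/x) = 5 - 3/x)
W(C) = -4/13 (W(C) = (5 - 3/3)/(-13) = (5 - 3*1/3)*(-1/13) = (5 - 1)*(-1/13) = 4*(-1/13) = -4/13)
W(a(5)) + z = -4/13 - 68 = -888/13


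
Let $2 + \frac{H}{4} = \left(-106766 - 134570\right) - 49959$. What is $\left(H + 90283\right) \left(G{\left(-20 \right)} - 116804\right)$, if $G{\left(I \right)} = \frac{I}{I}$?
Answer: $125552128715$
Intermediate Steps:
$G{\left(I \right)} = 1$
$H = -1165188$ ($H = -8 + 4 \left(\left(-106766 - 134570\right) - 49959\right) = -8 + 4 \left(-241336 - 49959\right) = -8 + 4 \left(-291295\right) = -8 - 1165180 = -1165188$)
$\left(H + 90283\right) \left(G{\left(-20 \right)} - 116804\right) = \left(-1165188 + 90283\right) \left(1 - 116804\right) = \left(-1074905\right) \left(-116803\right) = 125552128715$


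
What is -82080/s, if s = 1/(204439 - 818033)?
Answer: 50363795520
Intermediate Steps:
s = -1/613594 (s = 1/(-613594) = -1/613594 ≈ -1.6297e-6)
-82080/s = -82080/(-1/613594) = -82080*(-613594) = 50363795520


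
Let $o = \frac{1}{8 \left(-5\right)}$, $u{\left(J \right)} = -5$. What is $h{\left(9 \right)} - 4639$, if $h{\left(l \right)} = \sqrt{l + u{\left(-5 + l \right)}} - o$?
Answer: $- \frac{185479}{40} \approx -4637.0$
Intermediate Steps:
$o = - \frac{1}{40}$ ($o = \frac{1}{-40} = - \frac{1}{40} \approx -0.025$)
$h{\left(l \right)} = \frac{1}{40} + \sqrt{-5 + l}$ ($h{\left(l \right)} = \sqrt{l - 5} - - \frac{1}{40} = \sqrt{-5 + l} + \frac{1}{40} = \frac{1}{40} + \sqrt{-5 + l}$)
$h{\left(9 \right)} - 4639 = \left(\frac{1}{40} + \sqrt{-5 + 9}\right) - 4639 = \left(\frac{1}{40} + \sqrt{4}\right) - 4639 = \left(\frac{1}{40} + 2\right) - 4639 = \frac{81}{40} - 4639 = - \frac{185479}{40}$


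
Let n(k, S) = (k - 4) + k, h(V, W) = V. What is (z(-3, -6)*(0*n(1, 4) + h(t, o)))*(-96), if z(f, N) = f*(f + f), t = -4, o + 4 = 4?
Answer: 6912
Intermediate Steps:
o = 0 (o = -4 + 4 = 0)
z(f, N) = 2*f² (z(f, N) = f*(2*f) = 2*f²)
n(k, S) = -4 + 2*k (n(k, S) = (-4 + k) + k = -4 + 2*k)
(z(-3, -6)*(0*n(1, 4) + h(t, o)))*(-96) = ((2*(-3)²)*(0*(-4 + 2*1) - 4))*(-96) = ((2*9)*(0*(-4 + 2) - 4))*(-96) = (18*(0*(-2) - 4))*(-96) = (18*(0 - 4))*(-96) = (18*(-4))*(-96) = -72*(-96) = 6912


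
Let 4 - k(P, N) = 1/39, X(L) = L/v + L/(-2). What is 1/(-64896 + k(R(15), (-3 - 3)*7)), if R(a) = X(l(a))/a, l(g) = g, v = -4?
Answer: -39/2530789 ≈ -1.5410e-5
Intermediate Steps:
X(L) = -3*L/4 (X(L) = L/(-4) + L/(-2) = L*(-¼) + L*(-½) = -L/4 - L/2 = -3*L/4)
R(a) = -¾ (R(a) = (-3*a/4)/a = -¾)
k(P, N) = 155/39 (k(P, N) = 4 - 1/39 = 155/39)
1/(-64896 + k(R(15), (-3 - 3)*7)) = 1/(-64896 + 155/39) = 1/(-2530789/39) = -39/2530789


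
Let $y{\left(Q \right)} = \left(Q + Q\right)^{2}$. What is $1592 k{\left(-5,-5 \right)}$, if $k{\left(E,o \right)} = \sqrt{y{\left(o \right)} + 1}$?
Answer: $1592 \sqrt{101} \approx 15999.0$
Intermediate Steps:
$y{\left(Q \right)} = 4 Q^{2}$ ($y{\left(Q \right)} = \left(2 Q\right)^{2} = 4 Q^{2}$)
$k{\left(E,o \right)} = \sqrt{1 + 4 o^{2}}$ ($k{\left(E,o \right)} = \sqrt{4 o^{2} + 1} = \sqrt{1 + 4 o^{2}}$)
$1592 k{\left(-5,-5 \right)} = 1592 \sqrt{1 + 4 \left(-5\right)^{2}} = 1592 \sqrt{1 + 4 \cdot 25} = 1592 \sqrt{1 + 100} = 1592 \sqrt{101}$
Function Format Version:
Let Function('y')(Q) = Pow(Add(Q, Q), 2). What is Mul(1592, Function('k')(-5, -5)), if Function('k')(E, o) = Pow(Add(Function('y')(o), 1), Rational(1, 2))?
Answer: Mul(1592, Pow(101, Rational(1, 2))) ≈ 15999.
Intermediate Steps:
Function('y')(Q) = Mul(4, Pow(Q, 2)) (Function('y')(Q) = Pow(Mul(2, Q), 2) = Mul(4, Pow(Q, 2)))
Function('k')(E, o) = Pow(Add(1, Mul(4, Pow(o, 2))), Rational(1, 2)) (Function('k')(E, o) = Pow(Add(Mul(4, Pow(o, 2)), 1), Rational(1, 2)) = Pow(Add(1, Mul(4, Pow(o, 2))), Rational(1, 2)))
Mul(1592, Function('k')(-5, -5)) = Mul(1592, Pow(Add(1, Mul(4, Pow(-5, 2))), Rational(1, 2))) = Mul(1592, Pow(Add(1, Mul(4, 25)), Rational(1, 2))) = Mul(1592, Pow(Add(1, 100), Rational(1, 2))) = Mul(1592, Pow(101, Rational(1, 2)))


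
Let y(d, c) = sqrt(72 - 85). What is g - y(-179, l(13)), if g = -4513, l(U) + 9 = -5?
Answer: -4513 - I*sqrt(13) ≈ -4513.0 - 3.6056*I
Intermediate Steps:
l(U) = -14 (l(U) = -9 - 5 = -14)
y(d, c) = I*sqrt(13) (y(d, c) = sqrt(-13) = I*sqrt(13))
g - y(-179, l(13)) = -4513 - I*sqrt(13)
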